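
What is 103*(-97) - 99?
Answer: -10090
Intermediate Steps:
103*(-97) - 99 = -9991 - 99 = -10090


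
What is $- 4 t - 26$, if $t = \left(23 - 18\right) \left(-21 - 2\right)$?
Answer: $434$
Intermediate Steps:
$t = -115$ ($t = 5 \left(-23\right) = -115$)
$- 4 t - 26 = \left(-4\right) \left(-115\right) - 26 = 460 - 26 = 434$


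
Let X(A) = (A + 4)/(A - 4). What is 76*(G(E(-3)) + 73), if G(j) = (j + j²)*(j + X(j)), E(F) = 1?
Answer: 16340/3 ≈ 5446.7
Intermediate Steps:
X(A) = (4 + A)/(-4 + A)
G(j) = (j + j²)*(j + (4 + j)/(-4 + j))
76*(G(E(-3)) + 73) = 76*(1*(4 + 1 + 1³ - 2*1²)/(-4 + 1) + 73) = 76*(1*(4 + 1 + 1 - 2*1)/(-3) + 73) = 76*(1*(-⅓)*(4 + 1 + 1 - 2) + 73) = 76*(1*(-⅓)*4 + 73) = 76*(-4/3 + 73) = 76*(215/3) = 16340/3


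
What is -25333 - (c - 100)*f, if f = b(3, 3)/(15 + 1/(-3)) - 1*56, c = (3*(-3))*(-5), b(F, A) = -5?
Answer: -113727/4 ≈ -28432.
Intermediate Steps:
c = 45 (c = -9*(-5) = 45)
f = -2479/44 (f = -5/(15 + 1/(-3)) - 1*56 = -5/(15 - 1/3) - 56 = -5/(44/3) - 56 = (3/44)*(-5) - 56 = -15/44 - 56 = -2479/44 ≈ -56.341)
-25333 - (c - 100)*f = -25333 - (45 - 100)*(-2479)/44 = -25333 - (-55)*(-2479)/44 = -25333 - 1*12395/4 = -25333 - 12395/4 = -113727/4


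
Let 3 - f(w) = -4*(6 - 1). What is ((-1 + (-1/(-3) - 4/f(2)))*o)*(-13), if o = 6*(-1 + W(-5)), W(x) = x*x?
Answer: 36192/23 ≈ 1573.6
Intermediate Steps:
W(x) = x**2
o = 144 (o = 6*(-1 + (-5)**2) = 6*(-1 + 25) = 6*24 = 144)
f(w) = 23 (f(w) = 3 - (-4)*(6 - 1) = 3 - (-4)*5 = 3 - 1*(-20) = 3 + 20 = 23)
((-1 + (-1/(-3) - 4/f(2)))*o)*(-13) = ((-1 + (-1/(-3) - 4/23))*144)*(-13) = ((-1 + (-1*(-1/3) - 4*1/23))*144)*(-13) = ((-1 + (1/3 - 4/23))*144)*(-13) = ((-1 + 11/69)*144)*(-13) = -58/69*144*(-13) = -2784/23*(-13) = 36192/23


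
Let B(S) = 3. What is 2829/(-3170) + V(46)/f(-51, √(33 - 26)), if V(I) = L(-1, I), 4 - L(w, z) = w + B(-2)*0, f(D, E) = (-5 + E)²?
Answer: -102349/256770 + 25*√7/162 ≈ 0.0096931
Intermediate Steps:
L(w, z) = 4 - w (L(w, z) = 4 - (w + 3*0) = 4 - (w + 0) = 4 - w)
V(I) = 5 (V(I) = 4 - 1*(-1) = 4 + 1 = 5)
2829/(-3170) + V(46)/f(-51, √(33 - 26)) = 2829/(-3170) + 5/((-5 + √(33 - 26))²) = 2829*(-1/3170) + 5/((-5 + √7)²) = -2829/3170 + 5/(-5 + √7)²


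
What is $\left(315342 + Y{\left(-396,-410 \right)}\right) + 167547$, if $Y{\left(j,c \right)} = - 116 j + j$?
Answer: $528429$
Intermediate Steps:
$Y{\left(j,c \right)} = - 115 j$
$\left(315342 + Y{\left(-396,-410 \right)}\right) + 167547 = \left(315342 - -45540\right) + 167547 = \left(315342 + 45540\right) + 167547 = 360882 + 167547 = 528429$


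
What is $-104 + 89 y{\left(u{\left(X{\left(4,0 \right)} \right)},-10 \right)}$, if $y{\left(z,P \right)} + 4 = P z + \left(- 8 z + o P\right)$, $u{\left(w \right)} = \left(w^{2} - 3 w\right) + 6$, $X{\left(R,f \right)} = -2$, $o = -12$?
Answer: $-15412$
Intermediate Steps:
$u{\left(w \right)} = 6 + w^{2} - 3 w$
$y{\left(z,P \right)} = -4 - 12 P - 8 z + P z$ ($y{\left(z,P \right)} = -4 - \left(8 z + 12 P - P z\right) = -4 - 12 P - 8 z + P z$)
$-104 + 89 y{\left(u{\left(X{\left(4,0 \right)} \right)},-10 \right)} = -104 + 89 \left(-4 - -120 - 8 \left(6 + \left(-2\right)^{2} - -6\right) - 10 \left(6 + \left(-2\right)^{2} - -6\right)\right) = -104 + 89 \left(-4 + 120 - 8 \left(6 + 4 + 6\right) - 10 \left(6 + 4 + 6\right)\right) = -104 + 89 \left(-4 + 120 - 128 - 160\right) = -104 + 89 \left(-172\right) = -104 - 15308 = -15412$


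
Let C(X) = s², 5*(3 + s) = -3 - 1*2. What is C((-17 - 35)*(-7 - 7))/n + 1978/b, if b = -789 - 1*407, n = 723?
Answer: -30673/18798 ≈ -1.6317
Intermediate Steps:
s = -4 (s = -3 + (-3 - 1*2)/5 = -3 + (-3 - 2)/5 = -3 + (⅕)*(-5) = -3 - 1 = -4)
b = -1196 (b = -789 - 407 = -1196)
C(X) = 16 (C(X) = (-4)² = 16)
C((-17 - 35)*(-7 - 7))/n + 1978/b = 16/723 + 1978/(-1196) = 16*(1/723) + 1978*(-1/1196) = 16/723 - 43/26 = -30673/18798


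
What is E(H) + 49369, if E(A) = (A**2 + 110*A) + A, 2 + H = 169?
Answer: 95795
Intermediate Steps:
H = 167 (H = -2 + 169 = 167)
E(A) = A**2 + 111*A
E(H) + 49369 = 167*(111 + 167) + 49369 = 167*278 + 49369 = 46426 + 49369 = 95795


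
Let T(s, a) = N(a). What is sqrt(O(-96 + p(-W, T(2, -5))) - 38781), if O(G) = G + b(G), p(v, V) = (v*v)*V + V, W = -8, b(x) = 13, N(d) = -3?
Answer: I*sqrt(39059) ≈ 197.63*I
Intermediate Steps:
T(s, a) = -3
p(v, V) = V + V*v**2 (p(v, V) = v**2*V + V = V*v**2 + V = V + V*v**2)
O(G) = 13 + G (O(G) = G + 13 = 13 + G)
sqrt(O(-96 + p(-W, T(2, -5))) - 38781) = sqrt((13 + (-96 - 3*(1 + (-1*(-8))**2))) - 38781) = sqrt((13 + (-96 - 3*(1 + 8**2))) - 38781) = sqrt((13 + (-96 - 3*(1 + 64))) - 38781) = sqrt((13 + (-96 - 3*65)) - 38781) = sqrt((13 + (-96 - 195)) - 38781) = sqrt((13 - 291) - 38781) = sqrt(-278 - 38781) = sqrt(-39059) = I*sqrt(39059)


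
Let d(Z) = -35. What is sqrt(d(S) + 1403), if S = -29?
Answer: 6*sqrt(38) ≈ 36.987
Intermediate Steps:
sqrt(d(S) + 1403) = sqrt(-35 + 1403) = sqrt(1368) = 6*sqrt(38)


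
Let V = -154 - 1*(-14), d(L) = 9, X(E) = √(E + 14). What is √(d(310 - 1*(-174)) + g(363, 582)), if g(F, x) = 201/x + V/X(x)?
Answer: √(7808580122 - 392543480*√149)/28906 ≈ 1.9002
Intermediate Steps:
X(E) = √(14 + E)
V = -140 (V = -154 + 14 = -140)
g(F, x) = -140/√(14 + x) + 201/x (g(F, x) = 201/x - 140/√(14 + x) = -140/√(14 + x) + 201/x)
√(d(310 - 1*(-174)) + g(363, 582)) = √(9 + (-140/√(14 + 582) + 201/582)) = √(9 + (-70*√149/149 + 201*(1/582))) = √(9 + (-70*√149/149 + 67/194)) = √(9 + (67/194 - 70*√149/149)) = √(1813/194 - 70*√149/149)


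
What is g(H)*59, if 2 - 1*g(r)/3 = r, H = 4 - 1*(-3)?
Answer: -885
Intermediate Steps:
H = 7 (H = 4 + 3 = 7)
g(r) = 6 - 3*r
g(H)*59 = (6 - 3*7)*59 = (6 - 21)*59 = -15*59 = -885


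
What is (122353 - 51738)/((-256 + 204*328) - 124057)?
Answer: -70615/57401 ≈ -1.2302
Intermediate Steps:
(122353 - 51738)/((-256 + 204*328) - 124057) = 70615/((-256 + 66912) - 124057) = 70615/(66656 - 124057) = 70615/(-57401) = 70615*(-1/57401) = -70615/57401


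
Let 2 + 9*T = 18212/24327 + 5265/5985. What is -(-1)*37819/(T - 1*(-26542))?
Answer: 1101267307161/772886416571 ≈ 1.4249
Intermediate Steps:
T = -1202527/29119419 (T = -2/9 + (18212/24327 + 5265/5985)/9 = -2/9 + (18212*(1/24327) + 5265*(1/5985))/9 = -2/9 + (18212/24327 + 117/133)/9 = -2/9 + (⅑)*(5268455/3235491) = -2/9 + 5268455/29119419 = -1202527/29119419 ≈ -0.041296)
-(-1)*37819/(T - 1*(-26542)) = -(-1)*37819/(-1202527/29119419 - 1*(-26542)) = -(-1)*37819/(-1202527/29119419 + 26542) = -(-1)*37819/(772886416571/29119419) = -(-1)*37819*(29119419/772886416571) = -(-1)*1101267307161/772886416571 = -1*(-1101267307161/772886416571) = 1101267307161/772886416571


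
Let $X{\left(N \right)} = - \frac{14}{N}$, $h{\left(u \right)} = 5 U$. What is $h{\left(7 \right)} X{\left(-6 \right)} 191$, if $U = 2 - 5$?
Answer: $-6685$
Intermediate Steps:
$U = -3$
$h{\left(u \right)} = -15$ ($h{\left(u \right)} = 5 \left(-3\right) = -15$)
$h{\left(7 \right)} X{\left(-6 \right)} 191 = - 15 \left(- \frac{14}{-6}\right) 191 = - 15 \left(\left(-14\right) \left(- \frac{1}{6}\right)\right) 191 = \left(-15\right) \frac{7}{3} \cdot 191 = \left(-35\right) 191 = -6685$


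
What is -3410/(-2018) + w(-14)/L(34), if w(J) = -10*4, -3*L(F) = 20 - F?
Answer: -48605/7063 ≈ -6.8816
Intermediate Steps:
L(F) = -20/3 + F/3 (L(F) = -(20 - F)/3 = -20/3 + F/3)
w(J) = -40
-3410/(-2018) + w(-14)/L(34) = -3410/(-2018) - 40/(-20/3 + (⅓)*34) = -3410*(-1/2018) - 40/(-20/3 + 34/3) = 1705/1009 - 40/14/3 = 1705/1009 - 40*3/14 = 1705/1009 - 60/7 = -48605/7063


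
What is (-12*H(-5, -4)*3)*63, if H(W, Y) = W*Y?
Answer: -45360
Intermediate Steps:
(-12*H(-5, -4)*3)*63 = (-(-60)*(-4)*3)*63 = (-12*20*3)*63 = -240*3*63 = -720*63 = -45360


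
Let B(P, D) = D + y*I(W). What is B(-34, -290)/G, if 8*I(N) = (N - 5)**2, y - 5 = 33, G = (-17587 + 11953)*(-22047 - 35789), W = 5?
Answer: -145/162924012 ≈ -8.8999e-7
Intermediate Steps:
G = 325848024 (G = -5634*(-57836) = 325848024)
y = 38 (y = 5 + 33 = 38)
I(N) = (-5 + N)**2/8 (I(N) = (N - 5)**2/8 = (-5 + N)**2/8)
B(P, D) = D (B(P, D) = D + 38*((-5 + 5)**2/8) = D + 38*((1/8)*0**2) = D + 38*((1/8)*0) = D + 38*0 = D + 0 = D)
B(-34, -290)/G = -290/325848024 = -290*1/325848024 = -145/162924012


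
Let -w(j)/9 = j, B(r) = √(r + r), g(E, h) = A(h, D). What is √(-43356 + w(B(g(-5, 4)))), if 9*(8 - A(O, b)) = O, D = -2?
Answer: √(-43356 - 6*√34) ≈ 208.3*I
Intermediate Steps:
A(O, b) = 8 - O/9
g(E, h) = 8 - h/9
B(r) = √2*√r (B(r) = √(2*r) = √2*√r)
w(j) = -9*j
√(-43356 + w(B(g(-5, 4)))) = √(-43356 - 9*√2*√(8 - ⅑*4)) = √(-43356 - 9*√2*√(8 - 4/9)) = √(-43356 - 9*√2*√(68/9)) = √(-43356 - 9*√2*2*√17/3) = √(-43356 - 6*√34)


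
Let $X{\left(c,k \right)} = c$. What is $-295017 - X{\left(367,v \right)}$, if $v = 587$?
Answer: $-295384$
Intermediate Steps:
$-295017 - X{\left(367,v \right)} = -295017 - 367 = -295384$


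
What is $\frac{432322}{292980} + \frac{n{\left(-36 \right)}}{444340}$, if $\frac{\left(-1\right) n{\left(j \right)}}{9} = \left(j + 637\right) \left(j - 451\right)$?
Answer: $\frac{48193044641}{6509136660} \approx 7.4039$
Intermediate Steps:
$n{\left(j \right)} = - 9 \left(-451 + j\right) \left(637 + j\right)$ ($n{\left(j \right)} = - 9 \left(j + 637\right) \left(j - 451\right) = - 9 \left(637 + j\right) \left(-451 + j\right) = - 9 \left(-451 + j\right) \left(637 + j\right)$)
$\frac{432322}{292980} + \frac{n{\left(-36 \right)}}{444340} = \frac{432322}{292980} + \frac{2585583 - -60264 - 9 \left(-36\right)^{2}}{444340} = 432322 \cdot \frac{1}{292980} + \left(2585583 + 60264 - 11664\right) \frac{1}{444340} = \frac{216161}{146490} + \left(2585583 + 60264 - 11664\right) \frac{1}{444340} = \frac{216161}{146490} + 2634183 \cdot \frac{1}{444340} = \frac{216161}{146490} + \frac{2634183}{444340} = \frac{48193044641}{6509136660}$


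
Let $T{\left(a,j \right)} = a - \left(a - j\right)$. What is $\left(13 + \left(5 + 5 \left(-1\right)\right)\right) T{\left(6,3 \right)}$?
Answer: $39$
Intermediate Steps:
$T{\left(a,j \right)} = j$
$\left(13 + \left(5 + 5 \left(-1\right)\right)\right) T{\left(6,3 \right)} = \left(13 + \left(5 + 5 \left(-1\right)\right)\right) 3 = \left(13 + \left(5 - 5\right)\right) 3 = \left(13 + 0\right) 3 = 13 \cdot 3 = 39$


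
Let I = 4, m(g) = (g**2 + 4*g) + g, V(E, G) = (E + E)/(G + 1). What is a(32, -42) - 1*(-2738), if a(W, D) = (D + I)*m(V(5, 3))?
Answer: 4051/2 ≈ 2025.5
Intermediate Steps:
V(E, G) = 2*E/(1 + G) (V(E, G) = (2*E)/(1 + G) = 2*E/(1 + G))
m(g) = g**2 + 5*g
a(W, D) = 75 + 75*D/4 (a(W, D) = (D + 4)*((2*5/(1 + 3))*(5 + 2*5/(1 + 3))) = (4 + D)*((2*5/4)*(5 + 2*5/4)) = (4 + D)*((2*5*(1/4))*(5 + 2*5*(1/4))) = (4 + D)*(5*(5 + 5/2)/2) = (4 + D)*((5/2)*(15/2)) = (4 + D)*(75/4) = 75 + 75*D/4)
a(32, -42) - 1*(-2738) = (75 + (75/4)*(-42)) - 1*(-2738) = (75 - 1575/2) + 2738 = -1425/2 + 2738 = 4051/2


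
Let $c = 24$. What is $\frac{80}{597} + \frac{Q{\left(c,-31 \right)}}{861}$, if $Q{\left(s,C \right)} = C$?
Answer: $\frac{5597}{57113} \approx 0.097999$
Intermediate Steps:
$\frac{80}{597} + \frac{Q{\left(c,-31 \right)}}{861} = \frac{80}{597} - \frac{31}{861} = \frac{5597}{57113}$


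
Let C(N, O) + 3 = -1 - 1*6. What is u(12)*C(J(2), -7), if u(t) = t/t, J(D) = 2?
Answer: -10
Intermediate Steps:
C(N, O) = -10 (C(N, O) = -3 + (-1 - 1*6) = -3 + (-1 - 6) = -3 - 7 = -10)
u(t) = 1
u(12)*C(J(2), -7) = 1*(-10) = -10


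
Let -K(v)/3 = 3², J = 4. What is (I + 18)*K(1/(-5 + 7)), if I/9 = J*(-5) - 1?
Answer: 4617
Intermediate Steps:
I = -189 (I = 9*(4*(-5) - 1) = 9*(-20 - 1) = 9*(-21) = -189)
K(v) = -27 (K(v) = -3*3² = -3*9 = -27)
(I + 18)*K(1/(-5 + 7)) = (-189 + 18)*(-27) = -171*(-27) = 4617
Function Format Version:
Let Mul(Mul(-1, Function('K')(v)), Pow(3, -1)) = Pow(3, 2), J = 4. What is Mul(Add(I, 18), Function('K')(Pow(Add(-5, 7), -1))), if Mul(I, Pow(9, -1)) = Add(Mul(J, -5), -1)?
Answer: 4617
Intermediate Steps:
I = -189 (I = Mul(9, Add(Mul(4, -5), -1)) = Mul(9, Add(-20, -1)) = Mul(9, -21) = -189)
Function('K')(v) = -27 (Function('K')(v) = Mul(-3, Pow(3, 2)) = Mul(-3, 9) = -27)
Mul(Add(I, 18), Function('K')(Pow(Add(-5, 7), -1))) = Mul(Add(-189, 18), -27) = Mul(-171, -27) = 4617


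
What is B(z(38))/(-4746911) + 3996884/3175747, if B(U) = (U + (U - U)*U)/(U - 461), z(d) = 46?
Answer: 7873733985593822/6256120172519555 ≈ 1.2586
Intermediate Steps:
B(U) = U/(-461 + U) (B(U) = (U + 0*U)/(-461 + U) = (U + 0)/(-461 + U) = U/(-461 + U))
B(z(38))/(-4746911) + 3996884/3175747 = (46/(-461 + 46))/(-4746911) + 3996884/3175747 = (46/(-415))*(-1/4746911) + 3996884*(1/3175747) = (46*(-1/415))*(-1/4746911) + 3996884/3175747 = -46/415*(-1/4746911) + 3996884/3175747 = 46/1969968065 + 3996884/3175747 = 7873733985593822/6256120172519555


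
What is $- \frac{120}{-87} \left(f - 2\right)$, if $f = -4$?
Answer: $- \frac{240}{29} \approx -8.2759$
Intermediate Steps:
$- \frac{120}{-87} \left(f - 2\right) = - \frac{120}{-87} \left(-4 - 2\right) = \left(-120\right) \left(- \frac{1}{87}\right) \left(-6\right) = \frac{40}{29} \left(-6\right) = - \frac{240}{29}$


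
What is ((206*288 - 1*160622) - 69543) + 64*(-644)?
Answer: -212053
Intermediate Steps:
((206*288 - 1*160622) - 69543) + 64*(-644) = ((59328 - 160622) - 69543) - 41216 = (-101294 - 69543) - 41216 = -170837 - 41216 = -212053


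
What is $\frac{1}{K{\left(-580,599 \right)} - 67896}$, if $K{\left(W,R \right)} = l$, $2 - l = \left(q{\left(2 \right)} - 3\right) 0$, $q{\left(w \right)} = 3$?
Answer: $- \frac{1}{67894} \approx -1.4729 \cdot 10^{-5}$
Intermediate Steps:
$l = 2$ ($l = 2 - \left(3 - 3\right) 0 = 2 - 0 \cdot 0 = 2 - 0 = 2 + 0 = 2$)
$K{\left(W,R \right)} = 2$
$\frac{1}{K{\left(-580,599 \right)} - 67896} = \frac{1}{2 - 67896} = \frac{1}{-67894} = - \frac{1}{67894}$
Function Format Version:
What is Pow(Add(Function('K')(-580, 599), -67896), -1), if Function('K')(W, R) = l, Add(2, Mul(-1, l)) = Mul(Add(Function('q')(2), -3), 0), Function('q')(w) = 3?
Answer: Rational(-1, 67894) ≈ -1.4729e-5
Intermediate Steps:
l = 2 (l = Add(2, Mul(-1, Mul(Add(3, -3), 0))) = Add(2, Mul(-1, Mul(0, 0))) = Add(2, Mul(-1, 0)) = Add(2, 0) = 2)
Function('K')(W, R) = 2
Pow(Add(Function('K')(-580, 599), -67896), -1) = Pow(Add(2, -67896), -1) = Pow(-67894, -1) = Rational(-1, 67894)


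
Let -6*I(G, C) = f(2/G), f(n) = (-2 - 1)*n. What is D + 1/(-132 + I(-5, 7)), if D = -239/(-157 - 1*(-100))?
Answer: 157694/37677 ≈ 4.1854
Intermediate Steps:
f(n) = -3*n
I(G, C) = 1/G (I(G, C) = -(-1)*2/G/2 = -(-1)/G = 1/G)
D = 239/57 (D = -239/(-157 + 100) = -239/(-57) = -239*(-1/57) = 239/57 ≈ 4.1930)
D + 1/(-132 + I(-5, 7)) = 239/57 + 1/(-132 + 1/(-5)) = 239/57 + 1/(-132 - ⅕) = 239/57 + 1/(-661/5) = 239/57 - 5/661 = 157694/37677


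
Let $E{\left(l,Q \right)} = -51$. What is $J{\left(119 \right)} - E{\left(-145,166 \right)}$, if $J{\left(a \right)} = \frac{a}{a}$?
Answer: $52$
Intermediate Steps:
$J{\left(a \right)} = 1$
$J{\left(119 \right)} - E{\left(-145,166 \right)} = 1 - -51 = 1 + 51 = 52$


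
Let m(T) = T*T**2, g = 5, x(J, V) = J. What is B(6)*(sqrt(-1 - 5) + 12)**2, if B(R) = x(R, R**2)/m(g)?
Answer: 828/125 + 144*I*sqrt(6)/125 ≈ 6.624 + 2.8218*I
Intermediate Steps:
m(T) = T**3
B(R) = R/125 (B(R) = R/(5**3) = R/125)
B(6)*(sqrt(-1 - 5) + 12)**2 = ((1/125)*6)*(sqrt(-1 - 5) + 12)**2 = 6*(sqrt(-6) + 12)**2/125 = 6*(I*sqrt(6) + 12)**2/125 = 6*(12 + I*sqrt(6))**2/125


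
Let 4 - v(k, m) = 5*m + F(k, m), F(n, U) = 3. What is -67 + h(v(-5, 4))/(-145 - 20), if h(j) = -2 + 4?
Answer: -11057/165 ≈ -67.012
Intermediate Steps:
v(k, m) = 1 - 5*m (v(k, m) = 4 - (5*m + 3) = 4 - (3 + 5*m) = 4 + (-3 - 5*m) = 1 - 5*m)
h(j) = 2
-67 + h(v(-5, 4))/(-145 - 20) = -67 + 2/(-145 - 20) = -67 + 2/(-165) = -67 + 2*(-1/165) = -67 - 2/165 = -11057/165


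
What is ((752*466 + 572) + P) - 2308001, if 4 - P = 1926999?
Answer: -3883992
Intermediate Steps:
P = -1926995 (P = 4 - 1*1926999 = 4 - 1926999 = -1926995)
((752*466 + 572) + P) - 2308001 = ((752*466 + 572) - 1926995) - 2308001 = ((350432 + 572) - 1926995) - 2308001 = (351004 - 1926995) - 2308001 = -1575991 - 2308001 = -3883992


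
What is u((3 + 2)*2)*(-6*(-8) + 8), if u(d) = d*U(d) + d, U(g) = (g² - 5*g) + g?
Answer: 34160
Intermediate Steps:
U(g) = g² - 4*g
u(d) = d + d²*(-4 + d) (u(d) = d*(d*(-4 + d)) + d = d²*(-4 + d) + d = d + d²*(-4 + d))
u((3 + 2)*2)*(-6*(-8) + 8) = (((3 + 2)*2)*(1 + ((3 + 2)*2)*(-4 + (3 + 2)*2)))*(-6*(-8) + 8) = ((5*2)*(1 + (5*2)*(-4 + 5*2)))*(48 + 8) = (10*(1 + 10*(-4 + 10)))*56 = (10*(1 + 10*6))*56 = (10*(1 + 60))*56 = (10*61)*56 = 610*56 = 34160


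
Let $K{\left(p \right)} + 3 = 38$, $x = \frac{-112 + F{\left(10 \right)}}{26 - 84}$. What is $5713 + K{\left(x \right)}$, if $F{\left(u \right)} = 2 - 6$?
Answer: $5748$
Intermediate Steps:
$F{\left(u \right)} = -4$ ($F{\left(u \right)} = 2 - 6 = -4$)
$x = 2$ ($x = \frac{-112 - 4}{26 - 84} = - \frac{116}{-58} = \left(-116\right) \left(- \frac{1}{58}\right) = 2$)
$K{\left(p \right)} = 35$ ($K{\left(p \right)} = -3 + 38 = 35$)
$5713 + K{\left(x \right)} = 5713 + 35 = 5748$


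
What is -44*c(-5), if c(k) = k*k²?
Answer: 5500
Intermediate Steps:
c(k) = k³
-44*c(-5) = -44*(-5)³ = -44*(-125) = 5500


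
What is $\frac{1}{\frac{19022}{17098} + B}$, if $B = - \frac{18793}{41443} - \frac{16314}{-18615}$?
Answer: $\frac{2198407964435}{3375548987946} \approx 0.65127$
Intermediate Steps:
$B = \frac{108756469}{257153815}$ ($B = \left(-18793\right) \frac{1}{41443} - - \frac{5438}{6205} = - \frac{18793}{41443} + \frac{5438}{6205} = \frac{108756469}{257153815} \approx 0.42292$)
$\frac{1}{\frac{19022}{17098} + B} = \frac{1}{\frac{19022}{17098} + \frac{108756469}{257153815}} = \frac{1}{19022 \cdot \frac{1}{17098} + \frac{108756469}{257153815}} = \frac{1}{\frac{9511}{8549} + \frac{108756469}{257153815}} = \frac{1}{\frac{3375548987946}{2198407964435}} = \frac{2198407964435}{3375548987946}$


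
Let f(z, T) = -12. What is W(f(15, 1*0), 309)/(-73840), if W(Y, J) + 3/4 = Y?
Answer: 51/295360 ≈ 0.00017267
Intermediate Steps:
W(Y, J) = -3/4 + Y
W(f(15, 1*0), 309)/(-73840) = (-3/4 - 12)/(-73840) = -51/4*(-1/73840) = 51/295360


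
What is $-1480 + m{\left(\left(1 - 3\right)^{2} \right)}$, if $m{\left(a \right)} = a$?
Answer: $-1476$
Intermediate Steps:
$-1480 + m{\left(\left(1 - 3\right)^{2} \right)} = -1480 + \left(1 - 3\right)^{2} = -1480 + \left(-2\right)^{2} = -1480 + 4 = -1476$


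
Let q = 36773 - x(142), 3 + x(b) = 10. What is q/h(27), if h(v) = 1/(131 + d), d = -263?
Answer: -4853112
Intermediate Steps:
h(v) = -1/132 (h(v) = 1/(131 - 263) = 1/(-132) = -1/132)
x(b) = 7 (x(b) = -3 + 10 = 7)
q = 36766 (q = 36773 - 1*7 = 36773 - 7 = 36766)
q/h(27) = 36766/(-1/132) = 36766*(-132) = -4853112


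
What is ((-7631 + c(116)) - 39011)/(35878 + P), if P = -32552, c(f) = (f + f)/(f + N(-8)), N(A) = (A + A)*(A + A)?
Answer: -2168824/154659 ≈ -14.023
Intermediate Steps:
N(A) = 4*A**2 (N(A) = (2*A)*(2*A) = 4*A**2)
c(f) = 2*f/(256 + f) (c(f) = (f + f)/(f + 4*(-8)**2) = (2*f)/(f + 4*64) = (2*f)/(f + 256) = (2*f)/(256 + f) = 2*f/(256 + f))
((-7631 + c(116)) - 39011)/(35878 + P) = ((-7631 + 2*116/(256 + 116)) - 39011)/(35878 - 32552) = ((-7631 + 2*116/372) - 39011)/3326 = ((-7631 + 2*116*(1/372)) - 39011)*(1/3326) = ((-7631 + 58/93) - 39011)*(1/3326) = (-709625/93 - 39011)*(1/3326) = -4337648/93*1/3326 = -2168824/154659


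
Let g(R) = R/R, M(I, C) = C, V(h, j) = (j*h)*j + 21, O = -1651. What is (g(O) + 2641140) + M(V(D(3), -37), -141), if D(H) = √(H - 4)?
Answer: 2641000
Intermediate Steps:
D(H) = √(-4 + H)
V(h, j) = 21 + h*j² (V(h, j) = (h*j)*j + 21 = h*j² + 21 = 21 + h*j²)
g(R) = 1
(g(O) + 2641140) + M(V(D(3), -37), -141) = (1 + 2641140) - 141 = 2641141 - 141 = 2641000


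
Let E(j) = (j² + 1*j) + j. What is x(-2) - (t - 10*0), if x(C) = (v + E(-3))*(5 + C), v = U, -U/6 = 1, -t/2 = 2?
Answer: -5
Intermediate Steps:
t = -4 (t = -2*2 = -4)
U = -6 (U = -6*1 = -6)
v = -6
E(j) = j² + 2*j (E(j) = (j² + j) + j = (j + j²) + j = j² + 2*j)
x(C) = -15 - 3*C (x(C) = (-6 - 3*(2 - 3))*(5 + C) = (-6 - 3*(-1))*(5 + C) = (-6 + 3)*(5 + C) = -3*(5 + C) = -15 - 3*C)
x(-2) - (t - 10*0) = (-15 - 3*(-2)) - (-4 - 10*0) = (-15 + 6) - (-4 + 0) = -9 - 1*(-4) = -9 + 4 = -5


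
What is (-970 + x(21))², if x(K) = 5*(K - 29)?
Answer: 1020100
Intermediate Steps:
x(K) = -145 + 5*K (x(K) = 5*(-29 + K) = -145 + 5*K)
(-970 + x(21))² = (-970 + (-145 + 5*21))² = (-970 + (-145 + 105))² = (-970 - 40)² = (-1010)² = 1020100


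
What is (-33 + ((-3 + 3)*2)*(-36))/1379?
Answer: -33/1379 ≈ -0.023930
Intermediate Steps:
(-33 + ((-3 + 3)*2)*(-36))/1379 = (-33 + (0*2)*(-36))*(1/1379) = (-33 + 0*(-36))*(1/1379) = (-33 + 0)*(1/1379) = -33*1/1379 = -33/1379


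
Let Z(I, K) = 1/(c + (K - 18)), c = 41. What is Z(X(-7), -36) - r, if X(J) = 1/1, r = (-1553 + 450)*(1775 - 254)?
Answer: 21809618/13 ≈ 1.6777e+6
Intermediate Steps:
r = -1677663 (r = -1103*1521 = -1677663)
X(J) = 1
Z(I, K) = 1/(23 + K) (Z(I, K) = 1/(41 + (K - 18)) = 1/(41 + (-18 + K)) = 1/(23 + K))
Z(X(-7), -36) - r = 1/(23 - 36) - 1*(-1677663) = 1/(-13) + 1677663 = -1/13 + 1677663 = 21809618/13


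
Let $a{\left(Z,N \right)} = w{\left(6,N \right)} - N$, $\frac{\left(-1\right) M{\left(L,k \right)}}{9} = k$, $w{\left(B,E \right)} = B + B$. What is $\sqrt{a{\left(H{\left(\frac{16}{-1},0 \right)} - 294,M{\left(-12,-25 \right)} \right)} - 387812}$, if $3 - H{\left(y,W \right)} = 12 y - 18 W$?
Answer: $5 i \sqrt{15521} \approx 622.92 i$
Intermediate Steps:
$w{\left(B,E \right)} = 2 B$
$M{\left(L,k \right)} = - 9 k$
$H{\left(y,W \right)} = 3 - 12 y + 18 W$ ($H{\left(y,W \right)} = 3 - \left(12 y - 18 W\right) = 3 - \left(- 18 W + 12 y\right) = 3 + \left(- 12 y + 18 W\right) = 3 - 12 y + 18 W$)
$a{\left(Z,N \right)} = 12 - N$ ($a{\left(Z,N \right)} = 2 \cdot 6 - N = 12 - N$)
$\sqrt{a{\left(H{\left(\frac{16}{-1},0 \right)} - 294,M{\left(-12,-25 \right)} \right)} - 387812} = \sqrt{\left(12 - \left(-9\right) \left(-25\right)\right) - 387812} = \sqrt{\left(12 - 225\right) - 387812} = \sqrt{-213 - 387812} = \sqrt{-388025} = 5 i \sqrt{15521}$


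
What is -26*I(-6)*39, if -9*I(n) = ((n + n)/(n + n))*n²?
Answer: 4056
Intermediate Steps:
I(n) = -n²/9 (I(n) = -(n + n)/(n + n)*n²/9 = -(2*n)/((2*n))*n²/9 = -(2*n)*(1/(2*n))*n²/9 = -n²/9)
-26*I(-6)*39 = -(-26)*(-6)²/9*39 = -(-26)*36/9*39 = -26*(-4)*39 = 104*39 = 4056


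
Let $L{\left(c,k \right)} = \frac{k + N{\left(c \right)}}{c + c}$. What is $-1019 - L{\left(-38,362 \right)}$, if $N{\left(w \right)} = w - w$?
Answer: $- \frac{38541}{38} \approx -1014.2$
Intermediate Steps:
$N{\left(w \right)} = 0$
$L{\left(c,k \right)} = \frac{k}{2 c}$ ($L{\left(c,k \right)} = \frac{k + 0}{c + c} = \frac{k}{2 c}$)
$-1019 - L{\left(-38,362 \right)} = -1019 - \frac{1}{2} \cdot 362 \frac{1}{-38} = -1019 - \frac{1}{2} \cdot 362 \left(- \frac{1}{38}\right) = -1019 - - \frac{181}{38} = -1019 + \frac{181}{38} = - \frac{38541}{38}$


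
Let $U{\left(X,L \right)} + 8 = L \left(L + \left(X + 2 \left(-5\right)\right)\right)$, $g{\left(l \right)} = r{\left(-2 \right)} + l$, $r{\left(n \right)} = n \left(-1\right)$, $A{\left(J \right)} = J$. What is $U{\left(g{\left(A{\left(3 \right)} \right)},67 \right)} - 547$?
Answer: $3599$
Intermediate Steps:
$r{\left(n \right)} = - n$
$g{\left(l \right)} = 2 + l$ ($g{\left(l \right)} = \left(-1\right) \left(-2\right) + l = 2 + l$)
$U{\left(X,L \right)} = -8 + L \left(-10 + L + X\right)$ ($U{\left(X,L \right)} = -8 + L \left(L + \left(X + 2 \left(-5\right)\right)\right) = -8 + L \left(L + \left(X - 10\right)\right) = -8 + L \left(L + \left(-10 + X\right)\right) = -8 + L \left(-10 + L + X\right)$)
$U{\left(g{\left(A{\left(3 \right)} \right)},67 \right)} - 547 = \left(-8 + 67^{2} - 670 + 67 \left(2 + 3\right)\right) - 547 = \left(-8 + 4489 - 670 + 67 \cdot 5\right) - 547 = \left(-8 + 4489 - 670 + 335\right) - 547 = 4146 - 547 = 3599$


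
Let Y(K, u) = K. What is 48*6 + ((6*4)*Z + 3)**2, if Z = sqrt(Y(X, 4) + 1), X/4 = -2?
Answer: -3735 + 144*I*sqrt(7) ≈ -3735.0 + 380.99*I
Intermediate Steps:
X = -8 (X = 4*(-2) = -8)
Z = I*sqrt(7) (Z = sqrt(-8 + 1) = sqrt(-7) = I*sqrt(7) ≈ 2.6458*I)
48*6 + ((6*4)*Z + 3)**2 = 48*6 + ((6*4)*(I*sqrt(7)) + 3)**2 = 288 + (24*(I*sqrt(7)) + 3)**2 = 288 + (24*I*sqrt(7) + 3)**2 = 288 + (3 + 24*I*sqrt(7))**2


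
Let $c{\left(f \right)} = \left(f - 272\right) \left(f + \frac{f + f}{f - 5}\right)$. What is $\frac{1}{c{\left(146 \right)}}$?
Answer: $- \frac{47}{876876} \approx -5.3599 \cdot 10^{-5}$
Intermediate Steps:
$c{\left(f \right)} = \left(-272 + f\right) \left(f + \frac{2 f}{-5 + f}\right)$
$\frac{1}{c{\left(146 \right)}} = \frac{1}{146 \frac{1}{-5 + 146} \left(816 + 146^{2} - 40150\right)} = \frac{1}{146 \cdot \frac{1}{141} \left(816 + 21316 - 40150\right)} = \frac{1}{146 \cdot \frac{1}{141} \left(-18018\right)} = \frac{1}{- \frac{876876}{47}} = - \frac{47}{876876}$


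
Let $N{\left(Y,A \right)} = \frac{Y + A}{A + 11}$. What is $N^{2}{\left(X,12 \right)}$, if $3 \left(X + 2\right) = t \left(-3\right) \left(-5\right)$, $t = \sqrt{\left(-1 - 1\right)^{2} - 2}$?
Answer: $\frac{150}{529} + \frac{100 \sqrt{2}}{529} \approx 0.55089$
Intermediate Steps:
$t = \sqrt{2}$ ($t = \sqrt{\left(-2\right)^{2} - 2} = \sqrt{4 - 2} = \sqrt{2} \approx 1.4142$)
$X = -2 + 5 \sqrt{2}$ ($X = -2 + \frac{\sqrt{2} \left(-3\right) \left(-5\right)}{3} = -2 + \frac{- 3 \sqrt{2} \left(-5\right)}{3} = -2 + \frac{15 \sqrt{2}}{3} = -2 + 5 \sqrt{2} \approx 5.0711$)
$N{\left(Y,A \right)} = \frac{A + Y}{11 + A}$
$N^{2}{\left(X,12 \right)} = \left(\frac{12 - \left(2 - 5 \sqrt{2}\right)}{11 + 12}\right)^{2} = \left(\frac{10 + 5 \sqrt{2}}{23}\right)^{2} = \left(\frac{10}{23} + \frac{5 \sqrt{2}}{23}\right)^{2}$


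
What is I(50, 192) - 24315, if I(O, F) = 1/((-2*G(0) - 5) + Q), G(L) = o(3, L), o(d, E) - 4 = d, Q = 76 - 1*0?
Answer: -1385954/57 ≈ -24315.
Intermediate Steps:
Q = 76 (Q = 76 + 0 = 76)
o(d, E) = 4 + d
G(L) = 7 (G(L) = 4 + 3 = 7)
I(O, F) = 1/57 (I(O, F) = 1/((-2*7 - 5) + 76) = 1/((-14 - 5) + 76) = 1/(-19 + 76) = 1/57)
I(50, 192) - 24315 = 1/57 - 24315 = -1385954/57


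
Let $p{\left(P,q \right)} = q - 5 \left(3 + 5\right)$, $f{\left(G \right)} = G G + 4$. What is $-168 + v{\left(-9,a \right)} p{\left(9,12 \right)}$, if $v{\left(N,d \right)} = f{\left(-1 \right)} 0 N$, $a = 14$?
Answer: $-168$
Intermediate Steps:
$f{\left(G \right)} = 4 + G^{2}$ ($f{\left(G \right)} = G^{2} + 4 = 4 + G^{2}$)
$v{\left(N,d \right)} = 0$ ($v{\left(N,d \right)} = \left(4 + \left(-1\right)^{2}\right) 0 N = \left(4 + 1\right) 0 N = 5 \cdot 0 N = 0 N = 0$)
$p{\left(P,q \right)} = -40 + q$ ($p{\left(P,q \right)} = q - 40 = -40 + q$)
$-168 + v{\left(-9,a \right)} p{\left(9,12 \right)} = -168 + 0 \left(-40 + 12\right) = -168 + 0 \left(-28\right) = -168 + 0 = -168$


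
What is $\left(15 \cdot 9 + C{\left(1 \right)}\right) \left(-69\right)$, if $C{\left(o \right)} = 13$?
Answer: $-10212$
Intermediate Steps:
$\left(15 \cdot 9 + C{\left(1 \right)}\right) \left(-69\right) = \left(15 \cdot 9 + 13\right) \left(-69\right) = \left(135 + 13\right) \left(-69\right) = 148 \left(-69\right) = -10212$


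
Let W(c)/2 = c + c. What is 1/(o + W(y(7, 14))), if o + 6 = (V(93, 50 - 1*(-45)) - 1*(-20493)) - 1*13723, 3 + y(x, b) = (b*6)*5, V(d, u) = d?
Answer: 1/8525 ≈ 0.00011730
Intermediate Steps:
y(x, b) = -3 + 30*b (y(x, b) = -3 + (b*6)*5 = -3 + (6*b)*5 = -3 + 30*b)
o = 6857 (o = -6 + ((93 - 1*(-20493)) - 1*13723) = -6 + ((93 + 20493) - 13723) = -6 + (20586 - 13723) = -6 + 6863 = 6857)
W(c) = 4*c (W(c) = 2*(c + c) = 2*(2*c) = 4*c)
1/(o + W(y(7, 14))) = 1/(6857 + 4*(-3 + 30*14)) = 1/(6857 + 4*(-3 + 420)) = 1/(6857 + 4*417) = 1/(6857 + 1668) = 1/8525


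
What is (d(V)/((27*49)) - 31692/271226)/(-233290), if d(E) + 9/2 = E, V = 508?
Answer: -18926755/16742383362684 ≈ -1.1305e-6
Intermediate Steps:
d(E) = -9/2 + E
(d(V)/((27*49)) - 31692/271226)/(-233290) = ((-9/2 + 508)/((27*49)) - 31692/271226)/(-233290) = ((1007/2)/1323 - 31692*1/271226)*(-1/233290) = ((1007/2)*(1/1323) - 15846/135613)*(-1/233290) = (1007/2646 - 15846/135613)*(-1/233290) = (94633775/358831998)*(-1/233290) = -18926755/16742383362684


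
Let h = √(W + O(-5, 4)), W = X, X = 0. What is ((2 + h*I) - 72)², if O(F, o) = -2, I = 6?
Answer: 4828 - 840*I*√2 ≈ 4828.0 - 1187.9*I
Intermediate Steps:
W = 0
h = I*√2 (h = √(0 - 2) = √(-2) = I*√2 ≈ 1.4142*I)
((2 + h*I) - 72)² = ((2 + (I*√2)*6) - 72)² = ((2 + 6*I*√2) - 72)² = (-70 + 6*I*√2)²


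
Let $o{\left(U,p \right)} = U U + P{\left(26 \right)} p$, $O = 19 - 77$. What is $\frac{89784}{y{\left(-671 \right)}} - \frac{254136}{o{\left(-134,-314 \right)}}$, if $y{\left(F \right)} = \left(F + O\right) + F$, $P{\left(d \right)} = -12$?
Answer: $- \frac{72070563}{950425} \approx -75.83$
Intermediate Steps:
$O = -58$
$o{\left(U,p \right)} = U^{2} - 12 p$ ($o{\left(U,p \right)} = U U - 12 p = U^{2} - 12 p$)
$y{\left(F \right)} = -58 + 2 F$ ($y{\left(F \right)} = \left(F - 58\right) + F = \left(-58 + F\right) + F = -58 + 2 F$)
$\frac{89784}{y{\left(-671 \right)}} - \frac{254136}{o{\left(-134,-314 \right)}} = \frac{89784}{-58 + 2 \left(-671\right)} - \frac{254136}{\left(-134\right)^{2} - -3768} = \frac{89784}{-58 - 1342} - \frac{254136}{17956 + 3768} = \frac{89784}{-1400} - \frac{254136}{21724} = 89784 \left(- \frac{1}{1400}\right) - \frac{63534}{5431} = - \frac{11223}{175} - \frac{63534}{5431} = - \frac{72070563}{950425}$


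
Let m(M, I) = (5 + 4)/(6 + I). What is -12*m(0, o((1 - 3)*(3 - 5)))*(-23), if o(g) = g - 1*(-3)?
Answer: 2484/13 ≈ 191.08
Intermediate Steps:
o(g) = 3 + g (o(g) = g + 3 = 3 + g)
m(M, I) = 9/(6 + I)
-12*m(0, o((1 - 3)*(3 - 5)))*(-23) = -108/(6 + (3 + (1 - 3)*(3 - 5)))*(-23) = -108/(6 + (3 - 2*(-2)))*(-23) = -108/(6 + (3 + 4))*(-23) = -108/(6 + 7)*(-23) = -108/13*(-23) = 2484/13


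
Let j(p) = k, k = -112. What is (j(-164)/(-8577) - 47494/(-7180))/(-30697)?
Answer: -204080099/945204526710 ≈ -0.00021591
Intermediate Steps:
j(p) = -112
(j(-164)/(-8577) - 47494/(-7180))/(-30697) = (-112/(-8577) - 47494/(-7180))/(-30697) = (-112*(-1/8577) - 47494*(-1/7180))*(-1/30697) = (112/8577 + 23747/3590)*(-1/30697) = (204080099/30791430)*(-1/30697) = -204080099/945204526710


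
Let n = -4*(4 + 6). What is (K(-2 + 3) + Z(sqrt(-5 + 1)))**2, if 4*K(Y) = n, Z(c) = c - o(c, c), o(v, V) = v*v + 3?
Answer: 77 - 36*I ≈ 77.0 - 36.0*I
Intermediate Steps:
o(v, V) = 3 + v**2 (o(v, V) = v**2 + 3 = 3 + v**2)
Z(c) = -3 + c - c**2 (Z(c) = c - (3 + c**2) = c + (-3 - c**2) = -3 + c - c**2)
n = -40 (n = -4*10 = -40)
K(Y) = -10 (K(Y) = (1/4)*(-40) = -10)
(K(-2 + 3) + Z(sqrt(-5 + 1)))**2 = (-10 + (-3 + sqrt(-5 + 1) - (sqrt(-5 + 1))**2))**2 = (-10 + (-3 + sqrt(-4) - (sqrt(-4))**2))**2 = (-10 + (-3 + 2*I - (2*I)**2))**2 = (-10 + (-3 + 2*I - 1*(-4)))**2 = (-10 + (-3 + 2*I + 4))**2 = (-10 + (1 + 2*I))**2 = (-9 + 2*I)**2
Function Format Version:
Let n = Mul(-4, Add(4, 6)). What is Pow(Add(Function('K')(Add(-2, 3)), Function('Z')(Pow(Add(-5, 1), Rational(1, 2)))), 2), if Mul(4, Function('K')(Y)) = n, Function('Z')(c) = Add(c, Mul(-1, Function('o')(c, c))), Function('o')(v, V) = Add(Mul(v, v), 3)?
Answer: Add(77, Mul(-36, I)) ≈ Add(77.000, Mul(-36.000, I))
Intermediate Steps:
Function('o')(v, V) = Add(3, Pow(v, 2)) (Function('o')(v, V) = Add(Pow(v, 2), 3) = Add(3, Pow(v, 2)))
Function('Z')(c) = Add(-3, c, Mul(-1, Pow(c, 2))) (Function('Z')(c) = Add(c, Mul(-1, Add(3, Pow(c, 2)))) = Add(c, Add(-3, Mul(-1, Pow(c, 2)))) = Add(-3, c, Mul(-1, Pow(c, 2))))
n = -40 (n = Mul(-4, 10) = -40)
Function('K')(Y) = -10 (Function('K')(Y) = Mul(Rational(1, 4), -40) = -10)
Pow(Add(Function('K')(Add(-2, 3)), Function('Z')(Pow(Add(-5, 1), Rational(1, 2)))), 2) = Pow(Add(-10, Add(-3, Pow(Add(-5, 1), Rational(1, 2)), Mul(-1, Pow(Pow(Add(-5, 1), Rational(1, 2)), 2)))), 2) = Pow(Add(-10, Add(-3, Pow(-4, Rational(1, 2)), Mul(-1, Pow(Pow(-4, Rational(1, 2)), 2)))), 2) = Pow(Add(-10, Add(-3, Mul(2, I), Mul(-1, Pow(Mul(2, I), 2)))), 2) = Pow(Add(-10, Add(-3, Mul(2, I), Mul(-1, -4))), 2) = Pow(Add(-10, Add(-3, Mul(2, I), 4)), 2) = Pow(Add(-10, Add(1, Mul(2, I))), 2) = Pow(Add(-9, Mul(2, I)), 2)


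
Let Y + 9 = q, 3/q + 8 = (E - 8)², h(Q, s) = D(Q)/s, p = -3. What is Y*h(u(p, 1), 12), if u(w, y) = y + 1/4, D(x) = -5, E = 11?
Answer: 5/2 ≈ 2.5000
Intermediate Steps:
u(w, y) = ¼ + y (u(w, y) = y + ¼ = ¼ + y)
h(Q, s) = -5/s
q = 3 (q = 3/(-8 + (11 - 8)²) = 3/(-8 + 3²) = 3/(-8 + 9) = 3/1 = 3*1 = 3)
Y = -6 (Y = -9 + 3 = -6)
Y*h(u(p, 1), 12) = -(-30)/12 = -6*(-5/12) = 5/2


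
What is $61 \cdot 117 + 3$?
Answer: $7140$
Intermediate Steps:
$61 \cdot 117 + 3 = 7137 + 3 = 7140$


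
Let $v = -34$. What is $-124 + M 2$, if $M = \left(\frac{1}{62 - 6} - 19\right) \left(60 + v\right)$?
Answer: $- \frac{15555}{14} \approx -1111.1$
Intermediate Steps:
$M = - \frac{13819}{28}$ ($M = \left(\frac{1}{62 - 6} - 19\right) \left(60 - 34\right) = \left(\frac{1}{56} - 19\right) 26 = \left(- \frac{1063}{56}\right) 26 = - \frac{13819}{28} \approx -493.54$)
$-124 + M 2 = -124 - \frac{13819}{14} = - \frac{15555}{14}$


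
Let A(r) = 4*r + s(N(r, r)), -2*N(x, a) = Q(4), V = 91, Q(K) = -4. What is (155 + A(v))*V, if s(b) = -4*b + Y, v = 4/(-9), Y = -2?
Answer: 117299/9 ≈ 13033.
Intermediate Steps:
v = -4/9 (v = 4*(-⅑) = -4/9 ≈ -0.44444)
N(x, a) = 2 (N(x, a) = -½*(-4) = 2)
s(b) = -2 - 4*b (s(b) = -4*b - 2 = -2 - 4*b)
A(r) = -10 + 4*r (A(r) = 4*r + (-2 - 4*2) = 4*r + (-2 - 8) = 4*r - 10 = -10 + 4*r)
(155 + A(v))*V = (155 + (-10 + 4*(-4/9)))*91 = (155 + (-10 - 16/9))*91 = (155 - 106/9)*91 = (1289/9)*91 = 117299/9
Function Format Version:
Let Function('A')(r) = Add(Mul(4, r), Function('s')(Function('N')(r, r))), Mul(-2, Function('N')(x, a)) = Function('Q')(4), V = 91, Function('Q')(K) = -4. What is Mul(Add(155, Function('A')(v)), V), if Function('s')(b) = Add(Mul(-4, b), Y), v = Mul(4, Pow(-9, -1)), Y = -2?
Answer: Rational(117299, 9) ≈ 13033.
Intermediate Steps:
v = Rational(-4, 9) (v = Mul(4, Rational(-1, 9)) = Rational(-4, 9) ≈ -0.44444)
Function('N')(x, a) = 2 (Function('N')(x, a) = Mul(Rational(-1, 2), -4) = 2)
Function('s')(b) = Add(-2, Mul(-4, b)) (Function('s')(b) = Add(Mul(-4, b), -2) = Add(-2, Mul(-4, b)))
Function('A')(r) = Add(-10, Mul(4, r)) (Function('A')(r) = Add(Mul(4, r), Add(-2, Mul(-4, 2))) = Add(Mul(4, r), Add(-2, -8)) = Add(Mul(4, r), -10) = Add(-10, Mul(4, r)))
Mul(Add(155, Function('A')(v)), V) = Mul(Add(155, Add(-10, Mul(4, Rational(-4, 9)))), 91) = Mul(Add(155, Add(-10, Rational(-16, 9))), 91) = Mul(Add(155, Rational(-106, 9)), 91) = Mul(Rational(1289, 9), 91) = Rational(117299, 9)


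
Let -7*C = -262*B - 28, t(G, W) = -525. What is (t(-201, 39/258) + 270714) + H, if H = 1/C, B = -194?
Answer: 13725601193/50800 ≈ 2.7019e+5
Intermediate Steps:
C = -50800/7 (C = -(-262*(-194) - 28)/7 = -(50828 - 28)/7 = -1/7*50800 = -50800/7 ≈ -7257.1)
H = -7/50800 (H = 1/(-50800/7) = -7/50800 ≈ -0.00013780)
(t(-201, 39/258) + 270714) + H = (-525 + 270714) - 7/50800 = 270189 - 7/50800 = 13725601193/50800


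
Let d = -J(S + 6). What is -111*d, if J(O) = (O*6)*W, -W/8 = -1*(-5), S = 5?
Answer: -293040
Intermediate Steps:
W = -40 (W = -(-8)*(-5) = -8*5 = -40)
J(O) = -240*O (J(O) = (O*6)*(-40) = (6*O)*(-40) = -240*O)
d = 2640 (d = -(-240)*(5 + 6) = -(-240)*11 = -1*(-2640) = 2640)
-111*d = -111*2640 = -293040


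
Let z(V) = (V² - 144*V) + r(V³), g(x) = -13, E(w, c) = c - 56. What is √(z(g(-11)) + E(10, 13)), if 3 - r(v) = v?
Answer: √4198 ≈ 64.792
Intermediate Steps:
E(w, c) = -56 + c
r(v) = 3 - v
z(V) = 3 + V² - V³ - 144*V (z(V) = (V² - 144*V) + (3 - V³) = 3 + V² - V³ - 144*V)
√(z(g(-11)) + E(10, 13)) = √((3 + (-13)² - 1*(-13)³ - 144*(-13)) + (-56 + 13)) = √((3 + 169 - 1*(-2197) + 1872) - 43) = √((3 + 169 + 2197 + 1872) - 43) = √(4241 - 43) = √4198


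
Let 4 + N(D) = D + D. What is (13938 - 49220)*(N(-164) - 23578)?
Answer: 843592620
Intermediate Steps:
N(D) = -4 + 2*D (N(D) = -4 + (D + D) = -4 + 2*D)
(13938 - 49220)*(N(-164) - 23578) = (13938 - 49220)*((-4 + 2*(-164)) - 23578) = -35282*((-4 - 328) - 23578) = -35282*(-332 - 23578) = -35282*(-23910) = 843592620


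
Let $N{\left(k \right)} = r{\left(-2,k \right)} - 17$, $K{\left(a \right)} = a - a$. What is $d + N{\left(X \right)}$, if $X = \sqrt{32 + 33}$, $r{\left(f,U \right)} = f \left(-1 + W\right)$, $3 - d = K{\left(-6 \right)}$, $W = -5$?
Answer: $-2$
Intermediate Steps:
$K{\left(a \right)} = 0$
$d = 3$ ($d = 3 - 0 = 3 + 0 = 3$)
$r{\left(f,U \right)} = - 6 f$ ($r{\left(f,U \right)} = f \left(-1 - 5\right) = f \left(-6\right) = - 6 f$)
$X = \sqrt{65} \approx 8.0623$
$N{\left(k \right)} = -5$ ($N{\left(k \right)} = \left(-6\right) \left(-2\right) - 17 = 12 - 17 = -5$)
$d + N{\left(X \right)} = 3 - 5 = -2$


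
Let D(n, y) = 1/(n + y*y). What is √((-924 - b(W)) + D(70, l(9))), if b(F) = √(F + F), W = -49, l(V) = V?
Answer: √(-21067973 - 159607*I*√2)/151 ≈ 0.16283 - 30.398*I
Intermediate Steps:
D(n, y) = 1/(n + y²)
b(F) = √2*√F (b(F) = √(2*F) = √2*√F)
√((-924 - b(W)) + D(70, l(9))) = √((-924 - √2*√(-49)) + 1/(70 + 9²)) = √((-924 - √2*7*I) + 1/(70 + 81)) = √((-924 - 7*I*√2) + 1/151) = √(-139523/151 - 7*I*√2)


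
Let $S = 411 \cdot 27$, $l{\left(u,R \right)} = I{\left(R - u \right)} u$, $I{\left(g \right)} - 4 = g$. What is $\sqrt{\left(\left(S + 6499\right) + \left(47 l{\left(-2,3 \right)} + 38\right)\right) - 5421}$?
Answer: $3 \sqrt{1263} \approx 106.62$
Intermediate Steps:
$I{\left(g \right)} = 4 + g$
$l{\left(u,R \right)} = u \left(4 + R - u\right)$ ($l{\left(u,R \right)} = \left(4 + \left(R - u\right)\right) u = \left(4 + R - u\right) u = u \left(4 + R - u\right)$)
$S = 11097$
$\sqrt{\left(\left(S + 6499\right) + \left(47 l{\left(-2,3 \right)} + 38\right)\right) - 5421} = \sqrt{\left(\left(11097 + 6499\right) + \left(47 \left(- 2 \left(4 + 3 - -2\right)\right) + 38\right)\right) - 5421} = \sqrt{\left(17596 + \left(47 \left(- 2 \left(4 + 3 + 2\right)\right) + 38\right)\right) - 5421} = \sqrt{\left(17596 + \left(47 \left(\left(-2\right) 9\right) + 38\right)\right) - 5421} = \sqrt{\left(17596 + \left(47 \left(-18\right) + 38\right)\right) - 5421} = \sqrt{\left(17596 + \left(-846 + 38\right)\right) - 5421} = \sqrt{\left(17596 - 808\right) - 5421} = \sqrt{16788 - 5421} = \sqrt{11367} = 3 \sqrt{1263}$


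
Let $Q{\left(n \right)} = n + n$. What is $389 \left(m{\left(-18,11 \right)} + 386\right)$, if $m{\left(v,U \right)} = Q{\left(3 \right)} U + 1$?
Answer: $176217$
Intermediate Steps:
$Q{\left(n \right)} = 2 n$
$m{\left(v,U \right)} = 1 + 6 U$ ($m{\left(v,U \right)} = 2 \cdot 3 U + 1 = 6 U + 1 = 1 + 6 U$)
$389 \left(m{\left(-18,11 \right)} + 386\right) = 389 \left(\left(1 + 6 \cdot 11\right) + 386\right) = 389 \left(\left(1 + 66\right) + 386\right) = 389 \left(67 + 386\right) = 389 \cdot 453 = 176217$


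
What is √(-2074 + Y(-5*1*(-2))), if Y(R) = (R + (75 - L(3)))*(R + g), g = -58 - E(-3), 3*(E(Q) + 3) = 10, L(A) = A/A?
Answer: I*√6134 ≈ 78.32*I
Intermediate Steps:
L(A) = 1
E(Q) = ⅓ (E(Q) = -3 + (⅓)*10 = -3 + 10/3 = ⅓)
g = -175/3 (g = -58 - 1*⅓ = -58 - ⅓ = -175/3 ≈ -58.333)
Y(R) = (74 + R)*(-175/3 + R) (Y(R) = (R + (75 - 1*1))*(R - 175/3) = (R + (75 - 1))*(-175/3 + R) = (R + 74)*(-175/3 + R) = (74 + R)*(-175/3 + R))
√(-2074 + Y(-5*1*(-2))) = √(-2074 + (-12950/3 + (-5*1*(-2))² + 47*(-5*1*(-2))/3)) = √(-2074 + (-12950/3 + (-5*(-2))² + 47*(-5*(-2))/3)) = √(-2074 + (-12950/3 + 10² + (47/3)*10)) = √(-2074 + (-12950/3 + 100 + 470/3)) = √(-2074 - 4060) = √(-6134) = I*√6134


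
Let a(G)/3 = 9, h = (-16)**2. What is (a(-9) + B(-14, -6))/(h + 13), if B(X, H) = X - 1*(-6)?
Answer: 19/269 ≈ 0.070632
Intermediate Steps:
B(X, H) = 6 + X (B(X, H) = X + 6 = 6 + X)
h = 256
a(G) = 27 (a(G) = 3*9 = 27)
(a(-9) + B(-14, -6))/(h + 13) = (27 + (6 - 14))/(256 + 13) = (27 - 8)/269 = 19*(1/269) = 19/269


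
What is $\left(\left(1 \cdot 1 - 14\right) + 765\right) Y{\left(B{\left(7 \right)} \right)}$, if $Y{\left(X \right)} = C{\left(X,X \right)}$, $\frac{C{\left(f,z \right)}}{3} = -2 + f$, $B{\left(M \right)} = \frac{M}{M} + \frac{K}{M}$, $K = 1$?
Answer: $- \frac{13536}{7} \approx -1933.7$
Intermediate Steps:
$B{\left(M \right)} = 1 + \frac{1}{M}$ ($B{\left(M \right)} = \frac{M}{M} + 1 \frac{1}{M} = 1 + \frac{1}{M}$)
$C{\left(f,z \right)} = -6 + 3 f$ ($C{\left(f,z \right)} = 3 \left(-2 + f\right) = -6 + 3 f$)
$Y{\left(X \right)} = -6 + 3 X$
$\left(\left(1 \cdot 1 - 14\right) + 765\right) Y{\left(B{\left(7 \right)} \right)} = \left(\left(1 \cdot 1 - 14\right) + 765\right) \left(-6 + 3 \frac{1 + 7}{7}\right) = \left(\left(1 - 14\right) + 765\right) \left(-6 + 3 \cdot \frac{1}{7} \cdot 8\right) = \left(-13 + 765\right) \left(-6 + 3 \cdot \frac{8}{7}\right) = 752 \left(-6 + \frac{24}{7}\right) = 752 \left(- \frac{18}{7}\right) = - \frac{13536}{7}$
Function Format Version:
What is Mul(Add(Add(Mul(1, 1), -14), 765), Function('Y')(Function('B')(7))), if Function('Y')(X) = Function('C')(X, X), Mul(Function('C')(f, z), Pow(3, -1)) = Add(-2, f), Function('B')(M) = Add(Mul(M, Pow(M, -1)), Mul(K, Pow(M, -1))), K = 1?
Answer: Rational(-13536, 7) ≈ -1933.7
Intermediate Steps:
Function('B')(M) = Add(1, Pow(M, -1)) (Function('B')(M) = Add(Mul(M, Pow(M, -1)), Mul(1, Pow(M, -1))) = Add(1, Pow(M, -1)))
Function('C')(f, z) = Add(-6, Mul(3, f)) (Function('C')(f, z) = Mul(3, Add(-2, f)) = Add(-6, Mul(3, f)))
Function('Y')(X) = Add(-6, Mul(3, X))
Mul(Add(Add(Mul(1, 1), -14), 765), Function('Y')(Function('B')(7))) = Mul(Add(Add(Mul(1, 1), -14), 765), Add(-6, Mul(3, Mul(Pow(7, -1), Add(1, 7))))) = Mul(Add(Add(1, -14), 765), Add(-6, Mul(3, Mul(Rational(1, 7), 8)))) = Mul(Add(-13, 765), Add(-6, Mul(3, Rational(8, 7)))) = Mul(752, Add(-6, Rational(24, 7))) = Mul(752, Rational(-18, 7)) = Rational(-13536, 7)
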